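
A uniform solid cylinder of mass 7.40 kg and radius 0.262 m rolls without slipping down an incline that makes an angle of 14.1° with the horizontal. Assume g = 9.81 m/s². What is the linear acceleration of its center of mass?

Translation along the incline: Mg sinθ − f = Ma.
Rotation about the center: fR = Iα with I = ½MR². No-slip gives a = αR, so f = (I/R²)a = (1/2)M a.
Substituting: Mg sinθ = (1 + 0.5000)Ma, so a = g sinθ/(1 + 0.5000) = (9.81) sin 14.1° / 1.500 = 1.593 m/s².

a ≈ 1.59 m/s²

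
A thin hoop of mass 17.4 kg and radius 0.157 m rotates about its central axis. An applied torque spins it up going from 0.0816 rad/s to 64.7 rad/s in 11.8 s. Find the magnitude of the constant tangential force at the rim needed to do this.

I = MR² = (17.4)(0.157)² = 0.4289 kg·m².
α = Δω/Δt = (64.7 − 0.0816)/11.8 = 5.476 rad/s².
The required torque is τ = Iα = (0.4289)(5.476) = 2.349 N·m.
A tangential force at the rim gives τ = FR, so F = τ/R = 2.349/0.157 = 14.96 N.

F ≈ 15.0 N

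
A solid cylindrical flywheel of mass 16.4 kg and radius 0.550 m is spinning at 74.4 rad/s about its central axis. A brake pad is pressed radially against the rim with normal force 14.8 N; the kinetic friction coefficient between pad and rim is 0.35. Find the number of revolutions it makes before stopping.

≈ 384 revolutions

I = ½MR² = (1/2)(16.4)(0.550)² = 2.481 kg·m².
Friction force f = μN = (0.35)(14.8) = 5.180 N at the rim; torque magnitude τ = fR = 2.849 N·m, opposing ω.
|α| = τ/I = 2.849/2.481 = 1.149 rad/s² (deceleration).
ω² = ω₀² − 2|α|θ with ω = 0 ⇒ θ = ω₀²/(2|α|) = 2410 rad = 383.5 rev.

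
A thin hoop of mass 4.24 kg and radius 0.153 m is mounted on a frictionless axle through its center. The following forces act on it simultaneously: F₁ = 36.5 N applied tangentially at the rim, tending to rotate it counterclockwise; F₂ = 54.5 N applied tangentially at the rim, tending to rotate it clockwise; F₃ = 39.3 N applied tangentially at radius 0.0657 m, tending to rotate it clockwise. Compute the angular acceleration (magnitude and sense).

I = MR² = (4.24)(0.153)² = 0.09925 kg·m².
Taking counterclockwise as positive: τ₁ = +(36.5)(0.153) = +5.585 N·m; τ₂ = −(54.5)(0.153) = −8.338 N·m; τ₃ = −(39.3)(0.0657) = −2.582 N·m.
Net torque τ = -5.336 N·m.
α = τ/I = -5.336/0.09925 = -53.76 rad/s².

α ≈ 53.8 rad/s², clockwise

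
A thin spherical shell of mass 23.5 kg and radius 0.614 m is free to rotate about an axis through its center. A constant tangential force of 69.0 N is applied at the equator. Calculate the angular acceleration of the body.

α ≈ 7.17 rad/s²

I = (2/3)MR² = (2/3)(23.5)(0.614)² = 5.906 kg·m².
τ = F R = (69.0)(0.614) = 42.37 N·m.
From τ = Iα: α = 42.37/5.906 = 7.173 rad/s².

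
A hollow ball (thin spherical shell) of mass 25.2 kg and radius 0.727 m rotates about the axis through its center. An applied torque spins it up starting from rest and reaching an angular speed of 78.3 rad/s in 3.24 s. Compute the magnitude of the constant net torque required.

I = (2/3)MR² = (2/3)(25.2)(0.727)² = 8.879 kg·m².
α = Δω/Δt = (78.3 − 0)/3.24 = 24.17 rad/s².
τ = Iα = (8.879)(24.17) = 214.6 N·m.

τ ≈ 215 N·m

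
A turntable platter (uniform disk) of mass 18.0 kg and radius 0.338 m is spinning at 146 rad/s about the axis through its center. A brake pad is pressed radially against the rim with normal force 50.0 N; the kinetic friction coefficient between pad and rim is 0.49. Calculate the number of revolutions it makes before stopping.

I = ½MR² = (1/2)(18.0)(0.338)² = 1.028 kg·m².
Friction force f = μN = (0.49)(50.0) = 24.50 N at the rim; torque magnitude τ = fR = 8.281 N·m, opposing ω.
|α| = τ/I = 8.281/1.028 = 8.054 rad/s² (deceleration).
ω² = ω₀² − 2|α|θ with ω = 0 ⇒ θ = ω₀²/(2|α|) = 1323 rad = 210.6 rev.

≈ 211 revolutions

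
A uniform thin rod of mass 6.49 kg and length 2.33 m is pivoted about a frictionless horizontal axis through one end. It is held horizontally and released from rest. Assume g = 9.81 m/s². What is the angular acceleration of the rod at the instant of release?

About the pivot, I = (1/3)ML² = (1/3)(6.49)(2.33)² = 11.74 kg·m².
The weight acts at the center, a distance L/2 = 1.165 m from the pivot; τ = Mg(L/2) = 74.17 N·m.
α = τ/I = 74.17/11.74 = 6.315 rad/s².

α ≈ 6.32 rad/s²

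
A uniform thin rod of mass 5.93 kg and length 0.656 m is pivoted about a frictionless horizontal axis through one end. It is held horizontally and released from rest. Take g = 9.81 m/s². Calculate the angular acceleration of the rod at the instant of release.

About the pivot, I = (1/3)ML² = (1/3)(5.93)(0.656)² = 0.8506 kg·m².
The weight acts at the center, a distance L/2 = 0.3280 m from the pivot; τ = Mg(L/2) = 19.08 N·m.
α = τ/I = 19.08/0.8506 = 22.43 rad/s².
(Equivalently α = (3g/(2L)) = 22.43 rad/s².)

α ≈ 22.4 rad/s²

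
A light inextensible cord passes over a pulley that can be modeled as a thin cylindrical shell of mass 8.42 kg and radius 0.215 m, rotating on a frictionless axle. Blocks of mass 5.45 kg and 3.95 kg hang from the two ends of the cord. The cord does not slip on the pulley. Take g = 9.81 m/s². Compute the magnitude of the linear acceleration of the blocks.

a ≈ 0.826 m/s²

I = MR² = (8.42)(0.215)² = 0.3892 kg·m².
Heavier block: m₁g − T₁ = m₁a. Lighter block: T₂ − m₂g = m₂a.
Pulley: (T₁ − T₂)R = Iα = I(a/R), so T₁ − T₂ = (I/R²)a = 1·M_p a = 8.420·a.
Adding the three: (m₁ − m₂)g = (m₁ + m₂ + 8.420)a, so a = (5.45 − 3.95)(9.81)/(5.45 + 3.95 + 8.420) = 0.8258 m/s².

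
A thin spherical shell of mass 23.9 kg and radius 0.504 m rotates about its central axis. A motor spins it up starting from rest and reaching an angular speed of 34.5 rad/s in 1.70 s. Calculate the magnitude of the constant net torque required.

I = (2/3)MR² = (2/3)(23.9)(0.504)² = 4.047 kg·m².
α = Δω/Δt = (34.5 − 0)/1.70 = 20.29 rad/s².
τ = Iα = (4.047)(20.29) = 82.14 N·m.

τ ≈ 82.1 N·m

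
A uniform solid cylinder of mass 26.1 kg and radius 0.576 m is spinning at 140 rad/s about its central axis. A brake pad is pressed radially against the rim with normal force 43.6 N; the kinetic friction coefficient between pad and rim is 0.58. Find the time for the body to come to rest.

I = ½MR² = (1/2)(26.1)(0.576)² = 4.330 kg·m².
Friction force f = μN = (0.58)(43.6) = 25.29 N at the rim; torque magnitude τ = fR = 14.57 N·m, opposing ω.
|α| = τ/I = 14.57/4.330 = 3.364 rad/s² (deceleration).
0 = ω₀ − |α|t ⇒ t = ω₀/|α| = 140/3.364 = 41.61 s.

t ≈ 41.6 s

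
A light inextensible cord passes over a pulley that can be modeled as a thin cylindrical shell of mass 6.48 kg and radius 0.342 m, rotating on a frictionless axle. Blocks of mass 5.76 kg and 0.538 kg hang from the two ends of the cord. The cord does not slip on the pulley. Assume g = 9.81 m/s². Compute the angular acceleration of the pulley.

I = MR² = (6.48)(0.342)² = 0.7579 kg·m².
Heavier block: m₁g − T₁ = m₁a. Lighter block: T₂ − m₂g = m₂a.
Pulley: (T₁ − T₂)R = Iα = I(a/R), so T₁ − T₂ = (I/R²)a = 1·M_p a = 6.480·a.
Adding the three: (m₁ − m₂)g = (m₁ + m₂ + 6.480)a, so a = (5.76 − 0.538)(9.81)/(5.76 + 0.538 + 6.480) = 4.009 m/s².
α = a/R = 4.009/0.342 = 11.72 rad/s².

α ≈ 11.7 rad/s²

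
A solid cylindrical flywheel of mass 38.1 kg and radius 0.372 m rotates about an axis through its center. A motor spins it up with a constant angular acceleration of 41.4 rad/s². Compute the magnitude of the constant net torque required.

I = ½MR² = (1/2)(38.1)(0.372)² = 2.636 kg·m².
τ = Iα = (2.636)(41.40) = 109.1 N·m.

τ ≈ 109 N·m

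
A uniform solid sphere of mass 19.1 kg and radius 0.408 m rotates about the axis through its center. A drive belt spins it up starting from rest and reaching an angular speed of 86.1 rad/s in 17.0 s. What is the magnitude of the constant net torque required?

I = (2/5)MR² = (2/5)(19.1)(0.408)² = 1.272 kg·m².
α = Δω/Δt = (86.1 − 0)/17.0 = 5.065 rad/s².
τ = Iα = (1.272)(5.065) = 6.441 N·m.

τ ≈ 6.44 N·m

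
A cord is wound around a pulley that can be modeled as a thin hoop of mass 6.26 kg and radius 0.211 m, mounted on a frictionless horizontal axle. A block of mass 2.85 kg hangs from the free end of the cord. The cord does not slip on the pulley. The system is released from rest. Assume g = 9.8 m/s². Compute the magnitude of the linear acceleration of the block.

I = MR² = (6.26)(0.211)² = 0.2787 kg·m².
Block: mg − T = ma. Pulley: TR = Iα. No-slip: a = αR, so T = (I/R²)a = 6.260·a.
Then mg = (m + 6.260)a, so a = (2.85)(9.8)/(2.85 + 6.260) = 3.066 m/s².

a ≈ 3.07 m/s²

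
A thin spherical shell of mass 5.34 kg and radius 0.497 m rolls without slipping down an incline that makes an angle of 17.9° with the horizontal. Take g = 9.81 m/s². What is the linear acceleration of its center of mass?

a ≈ 1.81 m/s²

Translation along the incline: Mg sinθ − f = Ma.
Rotation about the center: fR = Iα with I = (2/3)MR². No-slip gives a = αR, so f = (I/R²)a = (2/3)M a.
Substituting: Mg sinθ = (1 + 0.6667)Ma, so a = g sinθ/(1 + 0.6667) = (9.81) sin 17.9° / 1.667 = 1.809 m/s².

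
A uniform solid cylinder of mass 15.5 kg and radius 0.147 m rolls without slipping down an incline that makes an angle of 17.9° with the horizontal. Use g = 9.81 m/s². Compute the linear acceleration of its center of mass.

a ≈ 2.01 m/s²

Translation along the incline: Mg sinθ − f = Ma.
Rotation about the center: fR = Iα with I = ½MR². No-slip gives a = αR, so f = (I/R²)a = (1/2)M a.
Substituting: Mg sinθ = (1 + 0.5000)Ma, so a = g sinθ/(1 + 0.5000) = (9.81) sin 17.9° / 1.500 = 2.010 m/s².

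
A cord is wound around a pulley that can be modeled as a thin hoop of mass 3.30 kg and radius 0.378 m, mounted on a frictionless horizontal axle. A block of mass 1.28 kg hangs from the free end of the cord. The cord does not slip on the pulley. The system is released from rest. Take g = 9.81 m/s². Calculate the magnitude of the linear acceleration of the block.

I = MR² = (3.30)(0.378)² = 0.4715 kg·m².
Block: mg − T = ma. Pulley: TR = Iα. No-slip: a = αR, so T = (I/R²)a = 3.300·a.
Then mg = (m + 3.300)a, so a = (1.28)(9.81)/(1.28 + 3.300) = 2.742 m/s².

a ≈ 2.74 m/s²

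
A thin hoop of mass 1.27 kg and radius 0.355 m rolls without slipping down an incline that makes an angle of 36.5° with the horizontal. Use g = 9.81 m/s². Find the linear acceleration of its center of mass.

a ≈ 2.92 m/s²

Translation along the incline: Mg sinθ − f = Ma.
Rotation about the center: fR = Iα with I = MR². No-slip gives a = αR, so f = (I/R²)a = M a.
Substituting: Mg sinθ = (1 + 1.000)Ma, so a = g sinθ/(1 + 1.000) = (9.81) sin 36.5° / 2.000 = 2.918 m/s².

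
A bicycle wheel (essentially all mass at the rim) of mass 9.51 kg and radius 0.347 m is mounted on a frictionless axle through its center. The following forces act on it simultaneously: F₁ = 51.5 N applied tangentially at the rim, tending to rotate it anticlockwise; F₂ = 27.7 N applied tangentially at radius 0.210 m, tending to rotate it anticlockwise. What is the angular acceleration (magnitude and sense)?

I = MR² = (9.51)(0.347)² = 1.145 kg·m².
Taking anticlockwise as positive: τ₁ = +(51.5)(0.347) = +17.87 N·m; τ₂ = +(27.7)(0.210) = +5.817 N·m.
Net torque τ = 23.69 N·m.
α = τ/I = 23.69/1.145 = 20.69 rad/s².

α ≈ 20.7 rad/s², anticlockwise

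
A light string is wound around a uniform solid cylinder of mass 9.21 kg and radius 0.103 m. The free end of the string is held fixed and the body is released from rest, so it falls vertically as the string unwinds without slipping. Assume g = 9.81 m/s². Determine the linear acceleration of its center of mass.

a ≈ 6.54 m/s²

Translation: Mg − T = Ma. Rotation about the center: TR = Iα with I = ½MR².
With a = αR: T = (I/R²)a = (1/2)M a, so Mg = (1 + 0.5000)Ma.
a = g/(1 + 0.5000) = 9.81/1.500 = 6.540 m/s².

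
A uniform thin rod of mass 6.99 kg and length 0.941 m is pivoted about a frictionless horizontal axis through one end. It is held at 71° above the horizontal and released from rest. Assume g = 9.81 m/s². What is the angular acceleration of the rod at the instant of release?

About the pivot, I = (1/3)ML² = (1/3)(6.99)(0.941)² = 2.063 kg·m².
The weight acts at the center, a distance L/2 = 0.4705 m from the pivot; τ = Mg(L/2) cos 71° = 10.50 N·m.
α = τ/I = 10.50/2.063 = 5.091 rad/s².

α ≈ 5.09 rad/s²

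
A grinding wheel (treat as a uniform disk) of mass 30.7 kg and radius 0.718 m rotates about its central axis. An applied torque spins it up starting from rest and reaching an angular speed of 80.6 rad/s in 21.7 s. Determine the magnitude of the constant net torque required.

I = ½MR² = (1/2)(30.7)(0.718)² = 7.913 kg·m².
α = Δω/Δt = (80.6 − 0)/21.7 = 3.714 rad/s².
τ = Iα = (7.913)(3.714) = 29.39 N·m.

τ ≈ 29.4 N·m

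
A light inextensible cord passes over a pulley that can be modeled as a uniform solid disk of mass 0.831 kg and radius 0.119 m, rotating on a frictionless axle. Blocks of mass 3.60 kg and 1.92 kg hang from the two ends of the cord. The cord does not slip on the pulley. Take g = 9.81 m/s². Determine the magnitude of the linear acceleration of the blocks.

I = ½MR² = (1/2)(0.831)(0.119)² = 0.005884 kg·m².
Heavier block: m₁g − T₁ = m₁a. Lighter block: T₂ − m₂g = m₂a.
Pulley: (T₁ − T₂)R = Iα = I(a/R), so T₁ − T₂ = (I/R²)a = (1/2)M_p a = 0.4155·a.
Adding the three: (m₁ − m₂)g = (m₁ + m₂ + 0.4155)a, so a = (3.60 − 1.92)(9.81)/(3.60 + 1.92 + 0.4155) = 2.777 m/s².

a ≈ 2.78 m/s²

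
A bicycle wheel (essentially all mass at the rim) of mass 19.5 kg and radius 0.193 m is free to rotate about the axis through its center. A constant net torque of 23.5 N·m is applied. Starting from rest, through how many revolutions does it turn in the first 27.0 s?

≈ 1880 revolutions

I = MR² = (19.5)(0.193)² = 0.7264 kg·m².
α = τ/I = 23.5/0.7264 = 32.35 rad/s².
θ = ½αt² = ½(32.35)(27.0)² = 11790 rad.
Revolutions = θ/(2π) = 1877.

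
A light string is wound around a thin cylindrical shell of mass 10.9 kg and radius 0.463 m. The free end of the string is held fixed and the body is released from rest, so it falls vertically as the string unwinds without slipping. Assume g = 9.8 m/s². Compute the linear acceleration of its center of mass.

a ≈ 4.90 m/s²

Translation: Mg − T = Ma. Rotation about the center: TR = Iα with I = MR².
With a = αR: T = (I/R²)a = M a, so Mg = (1 + 1.000)Ma.
a = g/(1 + 1.000) = 9.8/2.000 = 4.900 m/s².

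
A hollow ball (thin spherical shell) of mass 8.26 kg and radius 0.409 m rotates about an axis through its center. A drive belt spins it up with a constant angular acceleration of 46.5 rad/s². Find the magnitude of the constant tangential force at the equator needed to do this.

F ≈ 105 N

I = (2/3)MR² = (2/3)(8.26)(0.409)² = 0.9212 kg·m².
The required torque is τ = Iα = (0.9212)(46.50) = 42.83 N·m.
A tangential force at the equator gives τ = FR, so F = τ/R = 42.83/0.409 = 104.7 N.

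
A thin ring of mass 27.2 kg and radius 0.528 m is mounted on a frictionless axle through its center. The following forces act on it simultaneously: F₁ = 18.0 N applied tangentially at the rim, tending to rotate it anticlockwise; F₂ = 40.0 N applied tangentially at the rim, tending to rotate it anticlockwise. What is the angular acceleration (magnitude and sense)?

I = MR² = (27.2)(0.528)² = 7.583 kg·m².
Taking anticlockwise as positive: τ₁ = +(18.0)(0.528) = +9.504 N·m; τ₂ = +(40.0)(0.528) = +21.12 N·m.
Net torque τ = 30.62 N·m.
α = τ/I = 30.62/7.583 = 4.039 rad/s².

α ≈ 4.04 rad/s², anticlockwise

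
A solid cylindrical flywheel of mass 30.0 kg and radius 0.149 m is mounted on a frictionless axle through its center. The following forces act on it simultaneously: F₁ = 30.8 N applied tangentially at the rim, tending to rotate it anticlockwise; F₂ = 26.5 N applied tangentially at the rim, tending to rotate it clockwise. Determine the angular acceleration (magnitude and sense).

α ≈ 1.92 rad/s², anticlockwise

I = ½MR² = (1/2)(30.0)(0.149)² = 0.3330 kg·m².
Taking anticlockwise as positive: τ₁ = +(30.8)(0.149) = +4.589 N·m; τ₂ = −(26.5)(0.149) = −3.948 N·m.
Net torque τ = 0.6407 N·m.
α = τ/I = 0.6407/0.3330 = 1.924 rad/s².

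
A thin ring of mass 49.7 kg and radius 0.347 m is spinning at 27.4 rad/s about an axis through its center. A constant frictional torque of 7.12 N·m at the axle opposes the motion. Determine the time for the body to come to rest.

I = MR² = (49.7)(0.347)² = 5.984 kg·m².
The net torque has magnitude 7.12 N·m, opposing ω.
|α| = τ/I = 7.120/5.984 = 1.190 rad/s² (deceleration).
0 = ω₀ − |α|t ⇒ t = ω₀/|α| = 27.4/1.190 = 23.03 s.

t ≈ 23.0 s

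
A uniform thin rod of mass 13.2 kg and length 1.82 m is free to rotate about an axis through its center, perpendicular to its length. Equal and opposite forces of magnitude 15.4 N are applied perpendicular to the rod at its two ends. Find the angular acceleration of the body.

α ≈ 7.69 rad/s²

I = (1/12)ML² = (1/12)(13.2)(1.82)² = 3.644 kg·m².
The couple gives τ = F·(L/2) + F·(L/2) = F L = (15.4)(1.82) = 28.03 N·m.
From τ = Iα: α = 28.03/3.644 = 7.692 rad/s².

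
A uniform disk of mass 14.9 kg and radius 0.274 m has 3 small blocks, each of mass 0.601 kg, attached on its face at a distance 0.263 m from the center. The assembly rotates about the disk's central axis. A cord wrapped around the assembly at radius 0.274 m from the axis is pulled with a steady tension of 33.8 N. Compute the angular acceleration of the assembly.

α ≈ 13.5 rad/s²

I_disk = ½MR² = ½(14.9)(0.274)² = 0.5593 kg·m².
I_blocks = 3·m·r² = 3(0.601)(0.263)² = 0.1247 kg·m².
Total I = 0.6840 kg·m².
τ = F r = (33.8)(0.274) = 9.261 N·m.
α = τ/I = 9.261/0.6840 = 13.54 rad/s².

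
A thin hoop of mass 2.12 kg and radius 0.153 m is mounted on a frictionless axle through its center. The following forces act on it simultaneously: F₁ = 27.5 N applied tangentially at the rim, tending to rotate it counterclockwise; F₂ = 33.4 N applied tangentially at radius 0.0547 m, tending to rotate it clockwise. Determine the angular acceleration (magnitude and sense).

I = MR² = (2.12)(0.153)² = 0.04963 kg·m².
Taking counterclockwise as positive: τ₁ = +(27.5)(0.153) = +4.207 N·m; τ₂ = −(33.4)(0.0547) = −1.827 N·m.
Net torque τ = 2.381 N·m.
α = τ/I = 2.381/0.04963 = 47.97 rad/s².

α ≈ 48.0 rad/s², counterclockwise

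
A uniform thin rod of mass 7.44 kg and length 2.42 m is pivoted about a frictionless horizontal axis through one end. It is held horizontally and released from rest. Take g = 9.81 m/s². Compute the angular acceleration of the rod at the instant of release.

About the pivot, I = (1/3)ML² = (1/3)(7.44)(2.42)² = 14.52 kg·m².
The weight acts at the center, a distance L/2 = 1.210 m from the pivot; τ = Mg(L/2) = 88.31 N·m.
α = τ/I = 88.31/14.52 = 6.081 rad/s².
(Equivalently α = (3g/(2L)) = 6.081 rad/s².)

α ≈ 6.08 rad/s²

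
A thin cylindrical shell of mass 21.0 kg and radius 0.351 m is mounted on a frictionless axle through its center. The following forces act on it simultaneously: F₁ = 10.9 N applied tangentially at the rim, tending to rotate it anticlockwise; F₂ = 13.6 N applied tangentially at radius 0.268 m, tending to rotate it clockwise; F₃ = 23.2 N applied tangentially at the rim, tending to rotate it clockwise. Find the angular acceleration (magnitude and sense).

I = MR² = (21.0)(0.351)² = 2.587 kg·m².
Taking anticlockwise as positive: τ₁ = +(10.9)(0.351) = +3.826 N·m; τ₂ = −(13.6)(0.268) = −3.645 N·m; τ₃ = −(23.2)(0.351) = −8.143 N·m.
Net torque τ = -7.962 N·m.
α = τ/I = -7.962/2.587 = -3.077 rad/s².

α ≈ 3.08 rad/s², clockwise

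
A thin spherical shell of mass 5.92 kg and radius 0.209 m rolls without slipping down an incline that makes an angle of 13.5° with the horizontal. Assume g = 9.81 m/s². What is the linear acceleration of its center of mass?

a ≈ 1.37 m/s²

Translation along the incline: Mg sinθ − f = Ma.
Rotation about the center: fR = Iα with I = (2/3)MR². No-slip gives a = αR, so f = (I/R²)a = (2/3)M a.
Substituting: Mg sinθ = (1 + 0.6667)Ma, so a = g sinθ/(1 + 0.6667) = (9.81) sin 13.5° / 1.667 = 1.374 m/s².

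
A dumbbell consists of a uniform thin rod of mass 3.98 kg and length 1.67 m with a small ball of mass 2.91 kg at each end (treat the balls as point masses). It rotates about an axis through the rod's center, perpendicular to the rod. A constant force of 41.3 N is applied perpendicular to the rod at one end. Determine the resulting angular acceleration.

α ≈ 6.92 rad/s²

I_rod = (1/12)ML² = (1/12)(3.98)(1.67)² = 0.9250 kg·m².
I_balls = 2·m·(L/2)² = 2(2.91)(0.8350)² = 4.058 kg·m².
Total I = 4.983 kg·m².
τ = F·(L/2) = (41.3)(0.835) = 34.49 N·m.
α = τ/I = 34.49/4.983 = 6.921 rad/s².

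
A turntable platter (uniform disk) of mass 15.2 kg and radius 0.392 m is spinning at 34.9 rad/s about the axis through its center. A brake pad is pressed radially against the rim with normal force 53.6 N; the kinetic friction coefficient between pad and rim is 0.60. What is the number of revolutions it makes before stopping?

≈ 8.98 revolutions

I = ½MR² = (1/2)(15.2)(0.392)² = 1.168 kg·m².
Friction force f = μN = (0.60)(53.6) = 32.16 N at the rim; torque magnitude τ = fR = 12.61 N·m, opposing ω.
|α| = τ/I = 12.61/1.168 = 10.79 rad/s² (deceleration).
ω² = ω₀² − 2|α|θ with ω = 0 ⇒ θ = ω₀²/(2|α|) = 56.42 rad = 8.979 rev.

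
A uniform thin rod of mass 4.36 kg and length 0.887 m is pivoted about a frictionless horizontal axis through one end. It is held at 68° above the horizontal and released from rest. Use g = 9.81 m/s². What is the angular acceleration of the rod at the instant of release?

α ≈ 6.21 rad/s²

About the pivot, I = (1/3)ML² = (1/3)(4.36)(0.887)² = 1.143 kg·m².
The weight acts at the center, a distance L/2 = 0.4435 m from the pivot; τ = Mg(L/2) cos 68° = 7.106 N·m.
α = τ/I = 7.106/1.143 = 6.215 rad/s².
(Equivalently α = (3g/(2L)) cos 68° = 6.215 rad/s².)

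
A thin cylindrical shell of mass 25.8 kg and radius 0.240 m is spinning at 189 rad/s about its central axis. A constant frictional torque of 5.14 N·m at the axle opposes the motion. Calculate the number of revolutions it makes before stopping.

I = MR² = (25.8)(0.240)² = 1.486 kg·m².
The net torque has magnitude 5.14 N·m, opposing ω.
|α| = τ/I = 5.140/1.486 = 3.459 rad/s² (deceleration).
ω² = ω₀² − 2|α|θ with ω = 0 ⇒ θ = ω₀²/(2|α|) = 5164 rad = 821.9 rev.

≈ 822 revolutions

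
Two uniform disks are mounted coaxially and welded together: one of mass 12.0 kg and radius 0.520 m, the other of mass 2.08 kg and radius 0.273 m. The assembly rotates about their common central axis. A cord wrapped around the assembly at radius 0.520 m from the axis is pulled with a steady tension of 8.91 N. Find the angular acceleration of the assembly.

α ≈ 2.73 rad/s²

I = ½M₁R₁² + ½M₂R₂² = ½(12.0)(0.520)² + ½(2.08)(0.273)² = 1.700 kg·m².
τ = F r = (8.91)(0.520) = 4.633 N·m.
α = τ/I = 4.633/1.700 = 2.726 rad/s².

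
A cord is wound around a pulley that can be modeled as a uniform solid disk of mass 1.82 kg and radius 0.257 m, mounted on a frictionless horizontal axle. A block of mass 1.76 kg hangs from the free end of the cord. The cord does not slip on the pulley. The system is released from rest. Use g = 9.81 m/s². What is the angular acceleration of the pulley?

I = ½MR² = (1/2)(1.82)(0.257)² = 0.06010 kg·m².
Block: mg − T = ma. Pulley: TR = Iα. No-slip: a = αR, so T = (I/R²)a = 0.9100·a.
Then mg = (m + 0.9100)a, so a = (1.76)(9.81)/(1.76 + 0.9100) = 6.467 m/s².
α = a/R = 6.467/0.257 = 25.16 rad/s².

α ≈ 25.2 rad/s²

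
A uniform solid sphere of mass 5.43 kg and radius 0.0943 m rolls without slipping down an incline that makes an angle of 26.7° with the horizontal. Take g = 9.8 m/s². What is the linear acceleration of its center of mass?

a ≈ 3.15 m/s²

Translation along the incline: Mg sinθ − f = Ma.
Rotation about the center: fR = Iα with I = (2/5)MR². No-slip gives a = αR, so f = (I/R²)a = (2/5)M a.
Substituting: Mg sinθ = (1 + 0.4000)Ma, so a = g sinθ/(1 + 0.4000) = (9.8) sin 26.7° / 1.400 = 3.145 m/s².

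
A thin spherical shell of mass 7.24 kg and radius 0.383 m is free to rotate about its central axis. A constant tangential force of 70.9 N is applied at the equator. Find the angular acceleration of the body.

α ≈ 38.4 rad/s²

I = (2/3)MR² = (2/3)(7.24)(0.383)² = 0.7080 kg·m².
τ = F R = (70.9)(0.383) = 27.15 N·m.
From τ = Iα: α = 27.15/0.7080 = 38.35 rad/s².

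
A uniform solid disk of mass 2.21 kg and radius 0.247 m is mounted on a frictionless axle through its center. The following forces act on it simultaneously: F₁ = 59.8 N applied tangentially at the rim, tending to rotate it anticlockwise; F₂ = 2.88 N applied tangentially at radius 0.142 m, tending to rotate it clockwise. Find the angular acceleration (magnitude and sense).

α ≈ 213 rad/s², anticlockwise

I = ½MR² = (1/2)(2.21)(0.247)² = 0.06741 kg·m².
Taking anticlockwise as positive: τ₁ = +(59.8)(0.247) = +14.77 N·m; τ₂ = −(2.88)(0.142) = −0.4090 N·m.
Net torque τ = 14.36 N·m.
α = τ/I = 14.36/0.06741 = 213.0 rad/s².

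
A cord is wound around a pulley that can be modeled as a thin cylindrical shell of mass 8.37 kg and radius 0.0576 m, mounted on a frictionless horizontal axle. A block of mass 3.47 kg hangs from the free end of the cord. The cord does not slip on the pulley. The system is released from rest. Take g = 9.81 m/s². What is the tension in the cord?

I = MR² = (8.37)(0.0576)² = 0.02777 kg·m².
Block: mg − T = ma. Pulley: TR = Iα. No-slip: a = αR, so T = (I/R²)a = 8.370·a.
Then mg = (m + 8.370)a, so a = (3.47)(9.81)/(3.47 + 8.370) = 2.875 m/s².
T = 8.370·a = 24.06 N.

T ≈ 24.1 N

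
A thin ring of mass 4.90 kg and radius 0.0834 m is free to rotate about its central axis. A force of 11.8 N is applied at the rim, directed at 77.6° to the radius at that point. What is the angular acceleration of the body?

α ≈ 28.2 rad/s²

I = MR² = (4.90)(0.0834)² = 0.03408 kg·m².
Only the tangential component produces torque: τ = F R sinθ = (11.8)(0.0834) sin 77.6° = 0.9612 N·m.
From τ = Iα: α = 0.9612/0.03408 = 28.20 rad/s².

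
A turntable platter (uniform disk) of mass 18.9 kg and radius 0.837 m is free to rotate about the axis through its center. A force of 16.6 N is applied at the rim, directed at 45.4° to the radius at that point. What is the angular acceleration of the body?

I = ½MR² = (1/2)(18.9)(0.837)² = 6.620 kg·m².
Only the tangential component produces torque: τ = F R sinθ = (16.6)(0.837) sin 45.4° = 9.893 N·m.
Newton's second law for rotation, τ = Iα, gives α = τ/I = 9.893/6.620 = 1.494 rad/s².

α ≈ 1.49 rad/s²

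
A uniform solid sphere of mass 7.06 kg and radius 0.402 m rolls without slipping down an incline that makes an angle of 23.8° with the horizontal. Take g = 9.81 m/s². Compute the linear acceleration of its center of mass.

a ≈ 2.83 m/s²

Translation along the incline: Mg sinθ − f = Ma.
Rotation about the center: fR = Iα with I = (2/5)MR². No-slip gives a = αR, so f = (I/R²)a = (2/5)M a.
Substituting: Mg sinθ = (1 + 0.4000)Ma, so a = g sinθ/(1 + 0.4000) = (9.81) sin 23.8° / 1.400 = 2.828 m/s².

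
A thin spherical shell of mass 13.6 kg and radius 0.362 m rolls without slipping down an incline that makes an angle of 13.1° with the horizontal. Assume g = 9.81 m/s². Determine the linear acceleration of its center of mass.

Translation along the incline: Mg sinθ − f = Ma.
Rotation about the center: fR = Iα with I = (2/3)MR². No-slip gives a = αR, so f = (I/R²)a = (2/3)M a.
Substituting: Mg sinθ = (1 + 0.6667)Ma, so a = g sinθ/(1 + 0.6667) = (9.81) sin 13.1° / 1.667 = 1.334 m/s².

a ≈ 1.33 m/s²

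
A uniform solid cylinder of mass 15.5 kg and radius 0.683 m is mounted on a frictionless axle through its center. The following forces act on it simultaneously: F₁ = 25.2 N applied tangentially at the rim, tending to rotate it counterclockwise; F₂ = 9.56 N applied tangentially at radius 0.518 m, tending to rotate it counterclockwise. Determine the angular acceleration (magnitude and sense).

I = ½MR² = (1/2)(15.5)(0.683)² = 3.615 kg·m².
Taking counterclockwise as positive: τ₁ = +(25.2)(0.683) = +17.21 N·m; τ₂ = +(9.56)(0.518) = +4.952 N·m.
Net torque τ = 22.16 N·m.
α = τ/I = 22.16/3.615 = 6.131 rad/s².

α ≈ 6.13 rad/s², counterclockwise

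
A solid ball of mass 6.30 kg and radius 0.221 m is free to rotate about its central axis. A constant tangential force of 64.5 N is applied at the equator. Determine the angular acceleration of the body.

α ≈ 116 rad/s²

I = (2/5)MR² = (2/5)(6.30)(0.221)² = 0.1231 kg·m².
τ = F R = (64.5)(0.221) = 14.25 N·m.
Newton's second law for rotation, τ = Iα, gives α = τ/I = 14.25/0.1231 = 115.8 rad/s².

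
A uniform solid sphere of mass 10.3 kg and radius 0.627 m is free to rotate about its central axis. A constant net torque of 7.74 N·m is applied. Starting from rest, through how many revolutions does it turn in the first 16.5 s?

≈ 104 revolutions

I = (2/5)MR² = (2/5)(10.3)(0.627)² = 1.620 kg·m².
α = τ/I = 7.74/1.620 = 4.779 rad/s².
θ = ½αt² = ½(4.779)(16.5)² = 650.5 rad.
Revolutions = θ/(2π) = 103.5.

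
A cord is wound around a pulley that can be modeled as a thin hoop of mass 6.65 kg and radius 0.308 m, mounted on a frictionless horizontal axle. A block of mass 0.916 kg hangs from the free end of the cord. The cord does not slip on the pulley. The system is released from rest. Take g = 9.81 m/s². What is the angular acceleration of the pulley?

α ≈ 3.86 rad/s²

I = MR² = (6.65)(0.308)² = 0.6308 kg·m².
Block: mg − T = ma. Pulley: TR = Iα. No-slip: a = αR, so T = (I/R²)a = 6.650·a.
Then mg = (m + 6.650)a, so a = (0.916)(9.81)/(0.916 + 6.650) = 1.188 m/s².
α = a/R = 1.188/0.308 = 3.856 rad/s².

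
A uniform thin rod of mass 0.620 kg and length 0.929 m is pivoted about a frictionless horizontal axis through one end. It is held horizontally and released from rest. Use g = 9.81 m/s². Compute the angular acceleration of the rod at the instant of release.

About the pivot, I = (1/3)ML² = (1/3)(0.620)(0.929)² = 0.1784 kg·m².
The weight acts at the center, a distance L/2 = 0.4645 m from the pivot; τ = Mg(L/2) = 2.825 N·m.
α = τ/I = 2.825/0.1784 = 15.84 rad/s².

α ≈ 15.8 rad/s²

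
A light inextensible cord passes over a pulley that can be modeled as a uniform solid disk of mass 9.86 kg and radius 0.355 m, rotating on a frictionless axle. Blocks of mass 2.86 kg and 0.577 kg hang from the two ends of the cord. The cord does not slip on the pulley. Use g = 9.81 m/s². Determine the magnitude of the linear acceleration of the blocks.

a ≈ 2.68 m/s²

I = ½MR² = (1/2)(9.86)(0.355)² = 0.6213 kg·m².
Heavier block: m₁g − T₁ = m₁a. Lighter block: T₂ − m₂g = m₂a.
Pulley: (T₁ − T₂)R = Iα = I(a/R), so T₁ − T₂ = (I/R²)a = (1/2)M_p a = 4.930·a.
Adding the three: (m₁ − m₂)g = (m₁ + m₂ + 4.930)a, so a = (2.86 − 0.577)(9.81)/(2.86 + 0.577 + 4.930) = 2.677 m/s².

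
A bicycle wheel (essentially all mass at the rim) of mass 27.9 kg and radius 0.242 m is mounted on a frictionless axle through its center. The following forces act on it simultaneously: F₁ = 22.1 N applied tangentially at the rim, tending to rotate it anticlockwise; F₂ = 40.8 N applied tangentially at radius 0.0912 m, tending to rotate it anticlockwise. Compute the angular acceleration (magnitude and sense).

I = MR² = (27.9)(0.242)² = 1.634 kg·m².
Taking anticlockwise as positive: τ₁ = +(22.1)(0.242) = +5.348 N·m; τ₂ = +(40.8)(0.0912) = +3.721 N·m.
Net torque τ = 9.069 N·m.
α = τ/I = 9.069/1.634 = 5.551 rad/s².

α ≈ 5.55 rad/s², anticlockwise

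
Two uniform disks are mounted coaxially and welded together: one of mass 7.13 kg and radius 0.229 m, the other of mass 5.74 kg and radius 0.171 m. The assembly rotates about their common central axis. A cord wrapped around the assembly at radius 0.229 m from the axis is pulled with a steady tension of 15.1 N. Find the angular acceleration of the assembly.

α ≈ 12.8 rad/s²

I = ½M₁R₁² + ½M₂R₂² = ½(7.13)(0.229)² + ½(5.74)(0.171)² = 0.2709 kg·m².
τ = F r = (15.1)(0.229) = 3.458 N·m.
α = τ/I = 3.458/0.2709 = 12.77 rad/s².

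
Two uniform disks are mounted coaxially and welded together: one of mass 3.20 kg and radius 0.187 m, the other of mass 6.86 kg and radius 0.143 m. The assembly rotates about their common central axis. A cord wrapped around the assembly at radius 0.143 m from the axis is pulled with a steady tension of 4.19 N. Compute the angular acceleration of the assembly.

α ≈ 4.75 rad/s²

I = ½M₁R₁² + ½M₂R₂² = ½(3.20)(0.187)² + ½(6.86)(0.143)² = 0.1261 kg·m².
τ = F r = (4.19)(0.143) = 0.5992 N·m.
α = τ/I = 0.5992/0.1261 = 4.752 rad/s².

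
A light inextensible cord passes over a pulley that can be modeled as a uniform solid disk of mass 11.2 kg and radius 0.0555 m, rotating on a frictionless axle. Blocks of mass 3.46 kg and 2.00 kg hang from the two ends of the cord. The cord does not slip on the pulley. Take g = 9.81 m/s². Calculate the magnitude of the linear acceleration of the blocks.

I = ½MR² = (1/2)(11.2)(0.0555)² = 0.01725 kg·m².
Heavier block: m₁g − T₁ = m₁a. Lighter block: T₂ − m₂g = m₂a.
Pulley: (T₁ − T₂)R = Iα = I(a/R), so T₁ − T₂ = (I/R²)a = (1/2)M_p a = 5.600·a.
Adding the three: (m₁ − m₂)g = (m₁ + m₂ + 5.600)a, so a = (3.46 − 2.00)(9.81)/(3.46 + 2.00 + 5.600) = 1.295 m/s².

a ≈ 1.29 m/s²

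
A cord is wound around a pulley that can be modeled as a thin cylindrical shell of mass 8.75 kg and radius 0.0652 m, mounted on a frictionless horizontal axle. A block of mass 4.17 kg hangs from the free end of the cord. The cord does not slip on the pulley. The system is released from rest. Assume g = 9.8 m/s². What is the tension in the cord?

T ≈ 27.7 N

I = MR² = (8.75)(0.0652)² = 0.03720 kg·m².
Block: mg − T = ma. Pulley: TR = Iα. No-slip: a = αR, so T = (I/R²)a = 8.750·a.
Then mg = (m + 8.750)a, so a = (4.17)(9.8)/(4.17 + 8.750) = 3.163 m/s².
T = 8.750·a = 27.68 N.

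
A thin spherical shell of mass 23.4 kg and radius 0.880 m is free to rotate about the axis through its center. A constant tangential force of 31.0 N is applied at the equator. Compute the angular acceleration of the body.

α ≈ 2.26 rad/s²

I = (2/3)MR² = (2/3)(23.4)(0.880)² = 12.08 kg·m².
τ = F R = (31.0)(0.880) = 27.28 N·m.
From τ = Iα: α = 27.28/12.08 = 2.258 rad/s².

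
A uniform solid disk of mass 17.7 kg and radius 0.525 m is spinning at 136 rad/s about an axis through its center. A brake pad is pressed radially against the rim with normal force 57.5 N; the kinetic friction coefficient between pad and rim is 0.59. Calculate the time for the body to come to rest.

t ≈ 18.6 s

I = ½MR² = (1/2)(17.7)(0.525)² = 2.439 kg·m².
Friction force f = μN = (0.59)(57.5) = 33.92 N at the rim; torque magnitude τ = fR = 17.81 N·m, opposing ω.
|α| = τ/I = 17.81/2.439 = 7.302 rad/s² (deceleration).
0 = ω₀ − |α|t ⇒ t = ω₀/|α| = 136/7.302 = 18.63 s.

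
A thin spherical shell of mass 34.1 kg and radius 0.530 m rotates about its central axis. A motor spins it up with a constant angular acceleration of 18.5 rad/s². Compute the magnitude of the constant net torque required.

τ ≈ 118 N·m

I = (2/3)MR² = (2/3)(34.1)(0.530)² = 6.386 kg·m².
τ = Iα = (6.386)(18.50) = 118.1 N·m.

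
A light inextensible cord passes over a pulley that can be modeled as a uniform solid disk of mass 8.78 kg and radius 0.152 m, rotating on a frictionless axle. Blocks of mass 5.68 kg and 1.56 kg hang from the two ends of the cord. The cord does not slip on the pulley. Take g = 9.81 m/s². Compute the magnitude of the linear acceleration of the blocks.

a ≈ 3.48 m/s²

I = ½MR² = (1/2)(8.78)(0.152)² = 0.1014 kg·m².
Heavier block: m₁g − T₁ = m₁a. Lighter block: T₂ − m₂g = m₂a.
Pulley: (T₁ − T₂)R = Iα = I(a/R), so T₁ − T₂ = (I/R²)a = (1/2)M_p a = 4.390·a.
Adding the three: (m₁ − m₂)g = (m₁ + m₂ + 4.390)a, so a = (5.68 − 1.56)(9.81)/(5.68 + 1.56 + 4.390) = 3.475 m/s².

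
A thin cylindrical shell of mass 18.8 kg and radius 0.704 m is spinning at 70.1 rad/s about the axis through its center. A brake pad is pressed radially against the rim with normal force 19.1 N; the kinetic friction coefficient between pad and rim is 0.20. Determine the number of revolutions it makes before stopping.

I = MR² = (18.8)(0.704)² = 9.318 kg·m².
Friction force f = μN = (0.20)(19.1) = 3.820 N at the rim; torque magnitude τ = fR = 2.689 N·m, opposing ω.
|α| = τ/I = 2.689/9.318 = 0.2886 rad/s² (deceleration).
ω² = ω₀² − 2|α|θ with ω = 0 ⇒ θ = ω₀²/(2|α|) = 8513 rad = 1355 rev.

≈ 1350 revolutions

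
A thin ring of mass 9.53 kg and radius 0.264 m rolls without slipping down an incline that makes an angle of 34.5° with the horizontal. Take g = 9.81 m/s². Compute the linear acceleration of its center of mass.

a ≈ 2.78 m/s²

Translation along the incline: Mg sinθ − f = Ma.
Rotation about the center: fR = Iα with I = MR². No-slip gives a = αR, so f = (I/R²)a = M a.
Substituting: Mg sinθ = (1 + 1.000)Ma, so a = g sinθ/(1 + 1.000) = (9.81) sin 34.5° / 2.000 = 2.778 m/s².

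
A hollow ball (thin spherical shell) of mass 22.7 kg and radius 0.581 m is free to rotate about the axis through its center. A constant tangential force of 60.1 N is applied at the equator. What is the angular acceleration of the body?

I = (2/3)MR² = (2/3)(22.7)(0.581)² = 5.108 kg·m².
τ = F R = (60.1)(0.581) = 34.92 N·m.
Newton's second law for rotation, τ = Iα, gives α = τ/I = 34.92/5.108 = 6.835 rad/s².

α ≈ 6.84 rad/s²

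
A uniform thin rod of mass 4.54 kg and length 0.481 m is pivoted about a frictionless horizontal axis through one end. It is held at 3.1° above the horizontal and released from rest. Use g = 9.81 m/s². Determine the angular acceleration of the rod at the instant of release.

α ≈ 30.5 rad/s²

About the pivot, I = (1/3)ML² = (1/3)(4.54)(0.481)² = 0.3501 kg·m².
The weight acts at the center, a distance L/2 = 0.2405 m from the pivot; τ = Mg(L/2) cos 3.1° = 10.70 N·m.
α = τ/I = 10.70/0.3501 = 30.55 rad/s².
(Equivalently α = (3g/(2L)) cos 3.1° = 30.55 rad/s².)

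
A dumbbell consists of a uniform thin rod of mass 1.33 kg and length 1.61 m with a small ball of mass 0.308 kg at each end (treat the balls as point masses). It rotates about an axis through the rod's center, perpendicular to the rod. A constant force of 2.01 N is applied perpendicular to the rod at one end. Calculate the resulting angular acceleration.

I_rod = (1/12)ML² = (1/12)(1.33)(1.61)² = 0.2873 kg·m².
I_balls = 2·m·(L/2)² = 2(0.308)(0.8050)² = 0.3992 kg·m².
Total I = 0.6865 kg·m².
τ = F·(L/2) = (2.01)(0.805) = 1.618 N·m.
α = τ/I = 1.618/0.6865 = 2.357 rad/s².

α ≈ 2.36 rad/s²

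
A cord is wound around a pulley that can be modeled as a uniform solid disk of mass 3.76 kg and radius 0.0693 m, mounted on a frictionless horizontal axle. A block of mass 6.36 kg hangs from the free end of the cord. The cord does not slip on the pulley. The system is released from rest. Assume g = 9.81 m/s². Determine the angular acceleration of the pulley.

I = ½MR² = (1/2)(3.76)(0.0693)² = 0.009029 kg·m².
Block: mg − T = ma. Pulley: TR = Iα. No-slip: a = αR, so T = (I/R²)a = 1.880·a.
Then mg = (m + 1.880)a, so a = (6.36)(9.81)/(6.36 + 1.880) = 7.572 m/s².
α = a/R = 7.572/0.0693 = 109.3 rad/s².

α ≈ 109 rad/s²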